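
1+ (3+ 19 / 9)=55 / 9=6.11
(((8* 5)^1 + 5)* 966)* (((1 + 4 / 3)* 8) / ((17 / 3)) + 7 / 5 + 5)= 7163856 / 17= 421403.29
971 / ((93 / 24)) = 7768 / 31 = 250.58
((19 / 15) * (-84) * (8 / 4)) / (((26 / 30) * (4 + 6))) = -1596 / 65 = -24.55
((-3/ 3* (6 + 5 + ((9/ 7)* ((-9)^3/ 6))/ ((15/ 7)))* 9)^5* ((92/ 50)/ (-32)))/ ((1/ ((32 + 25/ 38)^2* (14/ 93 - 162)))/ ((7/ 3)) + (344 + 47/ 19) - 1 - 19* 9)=-31710405516982408638664260501609/ 1793073468532720000000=-17684944913.57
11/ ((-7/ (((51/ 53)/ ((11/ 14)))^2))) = -2.36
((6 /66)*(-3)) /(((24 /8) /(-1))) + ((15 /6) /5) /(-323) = 635 /7106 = 0.09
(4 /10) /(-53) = -0.01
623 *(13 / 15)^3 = 1368731 / 3375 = 405.55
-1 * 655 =-655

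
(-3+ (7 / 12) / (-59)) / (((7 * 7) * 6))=-2131 / 208152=-0.01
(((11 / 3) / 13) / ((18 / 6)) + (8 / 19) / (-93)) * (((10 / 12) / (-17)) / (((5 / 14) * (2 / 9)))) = -43169 / 781014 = -0.06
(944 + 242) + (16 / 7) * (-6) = 8206 / 7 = 1172.29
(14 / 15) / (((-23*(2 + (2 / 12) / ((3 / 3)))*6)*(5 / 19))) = -0.01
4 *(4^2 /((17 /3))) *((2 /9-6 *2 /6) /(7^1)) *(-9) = 3072 /119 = 25.82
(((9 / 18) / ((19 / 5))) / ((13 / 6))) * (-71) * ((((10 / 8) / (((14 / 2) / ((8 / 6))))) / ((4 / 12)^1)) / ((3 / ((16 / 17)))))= -28400 / 29393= -0.97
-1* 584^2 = -341056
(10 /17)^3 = 1000 /4913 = 0.20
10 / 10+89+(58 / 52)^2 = 61681 / 676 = 91.24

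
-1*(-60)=60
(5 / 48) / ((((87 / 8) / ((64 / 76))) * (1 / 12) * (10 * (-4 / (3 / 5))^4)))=27 / 5510000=0.00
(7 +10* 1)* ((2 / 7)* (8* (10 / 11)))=2720 / 77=35.32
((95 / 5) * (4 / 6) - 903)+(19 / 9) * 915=3124 / 3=1041.33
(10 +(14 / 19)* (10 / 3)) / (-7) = -710 / 399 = -1.78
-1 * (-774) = 774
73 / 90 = 0.81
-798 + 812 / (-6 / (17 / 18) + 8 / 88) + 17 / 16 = -17360925 / 18736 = -926.61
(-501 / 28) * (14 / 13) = -501 / 26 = -19.27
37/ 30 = 1.23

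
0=0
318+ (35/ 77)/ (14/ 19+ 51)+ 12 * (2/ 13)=44961689/ 140569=319.85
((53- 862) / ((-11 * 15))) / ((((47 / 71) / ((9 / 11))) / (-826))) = -142333842 / 28435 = -5005.59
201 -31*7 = -16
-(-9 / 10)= 9 / 10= 0.90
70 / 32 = 2.19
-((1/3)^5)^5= -1/847288609443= -0.00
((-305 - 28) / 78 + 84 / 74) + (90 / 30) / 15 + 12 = 43607 / 4810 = 9.07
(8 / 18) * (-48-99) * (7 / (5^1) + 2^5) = -32732 / 15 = -2182.13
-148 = -148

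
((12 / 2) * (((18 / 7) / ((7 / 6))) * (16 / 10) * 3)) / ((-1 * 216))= -72 / 245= -0.29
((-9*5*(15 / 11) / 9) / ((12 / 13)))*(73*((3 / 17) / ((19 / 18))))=-640575 / 7106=-90.15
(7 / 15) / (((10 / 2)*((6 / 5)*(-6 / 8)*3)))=-14 / 405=-0.03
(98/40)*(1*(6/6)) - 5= -51/20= -2.55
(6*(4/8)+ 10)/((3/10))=130/3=43.33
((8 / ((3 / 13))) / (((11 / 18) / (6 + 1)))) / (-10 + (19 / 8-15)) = -17.55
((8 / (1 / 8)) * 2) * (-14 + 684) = 85760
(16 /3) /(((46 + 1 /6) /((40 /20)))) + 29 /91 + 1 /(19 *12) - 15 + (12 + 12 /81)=-118849937 /51724764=-2.30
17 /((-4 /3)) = -51 /4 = -12.75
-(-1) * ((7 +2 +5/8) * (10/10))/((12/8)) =77/12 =6.42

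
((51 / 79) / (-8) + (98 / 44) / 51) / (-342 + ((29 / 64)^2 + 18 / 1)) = 6721024 / 58778649897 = 0.00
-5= -5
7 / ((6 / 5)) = 35 / 6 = 5.83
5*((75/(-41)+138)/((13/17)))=474555/533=890.35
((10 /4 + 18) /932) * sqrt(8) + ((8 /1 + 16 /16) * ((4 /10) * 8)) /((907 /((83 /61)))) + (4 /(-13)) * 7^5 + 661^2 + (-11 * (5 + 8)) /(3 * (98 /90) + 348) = 41 * sqrt(2) /932 + 743733913718304 /1722606145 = 431749.31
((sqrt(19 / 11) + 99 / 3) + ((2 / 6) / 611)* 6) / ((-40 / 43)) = -173419 / 4888 - 43* sqrt(209) / 440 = -36.89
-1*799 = -799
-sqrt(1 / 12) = -sqrt(3) / 6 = -0.29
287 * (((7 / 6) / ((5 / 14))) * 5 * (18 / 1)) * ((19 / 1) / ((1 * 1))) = 1603182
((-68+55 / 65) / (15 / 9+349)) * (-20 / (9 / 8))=11640 / 3419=3.40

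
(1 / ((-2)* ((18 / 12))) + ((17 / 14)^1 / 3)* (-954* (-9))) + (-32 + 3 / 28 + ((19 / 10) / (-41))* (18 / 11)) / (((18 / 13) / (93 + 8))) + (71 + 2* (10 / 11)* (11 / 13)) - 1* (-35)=18476614693 / 14774760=1250.55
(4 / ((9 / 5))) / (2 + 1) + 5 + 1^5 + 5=317 / 27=11.74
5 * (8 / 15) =8 / 3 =2.67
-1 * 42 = -42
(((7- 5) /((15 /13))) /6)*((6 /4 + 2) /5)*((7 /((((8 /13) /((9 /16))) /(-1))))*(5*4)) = -8281 /320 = -25.88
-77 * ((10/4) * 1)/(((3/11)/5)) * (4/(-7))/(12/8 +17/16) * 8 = 774400/123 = 6295.93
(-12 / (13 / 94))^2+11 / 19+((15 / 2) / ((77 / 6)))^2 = 143352854270 / 19038019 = 7529.82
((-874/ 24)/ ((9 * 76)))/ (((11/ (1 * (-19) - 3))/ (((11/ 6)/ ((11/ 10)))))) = 115/ 648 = 0.18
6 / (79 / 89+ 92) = 534 / 8267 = 0.06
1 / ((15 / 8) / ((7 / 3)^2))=2.90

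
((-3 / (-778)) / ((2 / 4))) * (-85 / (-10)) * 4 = 102 / 389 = 0.26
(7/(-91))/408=-1/5304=-0.00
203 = 203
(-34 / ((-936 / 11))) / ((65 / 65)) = 187 / 468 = 0.40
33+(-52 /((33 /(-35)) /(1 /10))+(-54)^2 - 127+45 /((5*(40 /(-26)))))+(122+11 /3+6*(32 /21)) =4552971 /1540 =2956.47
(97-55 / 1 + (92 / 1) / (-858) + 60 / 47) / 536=108803 / 1350921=0.08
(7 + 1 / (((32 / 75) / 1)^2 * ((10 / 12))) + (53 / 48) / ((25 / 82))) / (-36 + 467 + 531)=0.02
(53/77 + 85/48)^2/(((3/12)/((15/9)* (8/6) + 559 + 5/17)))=887147941619/65313864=13582.84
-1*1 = -1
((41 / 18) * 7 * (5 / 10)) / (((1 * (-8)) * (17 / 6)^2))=-287 / 2312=-0.12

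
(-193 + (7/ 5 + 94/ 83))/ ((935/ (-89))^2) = -1.73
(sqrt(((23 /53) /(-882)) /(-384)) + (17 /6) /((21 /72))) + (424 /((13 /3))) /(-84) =8.55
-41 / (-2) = 41 / 2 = 20.50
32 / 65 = 0.49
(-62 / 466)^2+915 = 49675396 / 54289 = 915.02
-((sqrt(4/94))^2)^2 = -4/2209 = -0.00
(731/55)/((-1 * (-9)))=731/495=1.48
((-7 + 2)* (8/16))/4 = -5/8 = -0.62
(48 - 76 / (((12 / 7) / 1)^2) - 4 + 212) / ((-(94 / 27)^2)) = -671085 / 35344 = -18.99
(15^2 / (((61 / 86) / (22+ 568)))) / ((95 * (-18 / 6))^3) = -10148 / 1255197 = -0.01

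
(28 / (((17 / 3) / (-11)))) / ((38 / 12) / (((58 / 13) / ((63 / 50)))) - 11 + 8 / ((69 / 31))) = 52826400 / 6328607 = 8.35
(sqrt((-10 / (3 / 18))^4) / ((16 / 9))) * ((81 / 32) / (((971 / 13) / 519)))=1106676675 / 31072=35616.53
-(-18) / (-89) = -18 / 89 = -0.20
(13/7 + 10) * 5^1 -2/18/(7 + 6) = 48548/819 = 59.28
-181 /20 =-9.05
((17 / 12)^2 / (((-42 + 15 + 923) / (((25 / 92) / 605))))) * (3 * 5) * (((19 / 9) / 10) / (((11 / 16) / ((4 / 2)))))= 27455 / 2962358784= 0.00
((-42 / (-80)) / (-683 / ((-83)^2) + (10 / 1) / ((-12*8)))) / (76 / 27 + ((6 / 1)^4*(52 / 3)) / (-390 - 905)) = 82027323 / 461616118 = 0.18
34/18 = 1.89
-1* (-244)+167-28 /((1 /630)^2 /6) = -66678789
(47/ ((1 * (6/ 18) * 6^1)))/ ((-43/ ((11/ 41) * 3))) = -1551/ 3526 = -0.44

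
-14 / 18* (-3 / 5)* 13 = 91 / 15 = 6.07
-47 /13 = -3.62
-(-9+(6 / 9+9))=-2 / 3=-0.67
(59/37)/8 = 59/296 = 0.20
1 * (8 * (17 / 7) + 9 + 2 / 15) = 2999 / 105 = 28.56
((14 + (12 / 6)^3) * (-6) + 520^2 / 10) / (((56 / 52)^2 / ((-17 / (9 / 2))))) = -87649.30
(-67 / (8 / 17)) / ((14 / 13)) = -14807 / 112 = -132.21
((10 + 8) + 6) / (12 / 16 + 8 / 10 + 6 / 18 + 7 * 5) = 1440 / 2213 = 0.65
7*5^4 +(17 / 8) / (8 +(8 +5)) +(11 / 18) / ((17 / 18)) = 4375.75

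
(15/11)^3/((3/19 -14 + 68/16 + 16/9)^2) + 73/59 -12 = -10.72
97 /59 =1.64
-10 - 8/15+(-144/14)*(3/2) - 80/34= -50542/1785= -28.31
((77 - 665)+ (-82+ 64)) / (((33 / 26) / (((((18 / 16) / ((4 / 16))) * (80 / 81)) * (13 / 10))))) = -273104 / 99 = -2758.63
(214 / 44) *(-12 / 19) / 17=-642 / 3553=-0.18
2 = 2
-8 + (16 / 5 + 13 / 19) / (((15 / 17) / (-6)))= -16346 / 475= -34.41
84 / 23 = 3.65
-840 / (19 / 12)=-10080 / 19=-530.53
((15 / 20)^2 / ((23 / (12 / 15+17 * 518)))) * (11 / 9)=242187 / 920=263.25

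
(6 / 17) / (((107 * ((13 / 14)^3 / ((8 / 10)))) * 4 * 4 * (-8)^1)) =-1029 / 39963430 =-0.00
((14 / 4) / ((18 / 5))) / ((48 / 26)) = 455 / 864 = 0.53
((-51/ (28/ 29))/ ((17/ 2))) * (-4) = 174/ 7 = 24.86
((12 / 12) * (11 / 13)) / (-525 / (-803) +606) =8833 / 6332859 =0.00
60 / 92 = 15 / 23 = 0.65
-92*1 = -92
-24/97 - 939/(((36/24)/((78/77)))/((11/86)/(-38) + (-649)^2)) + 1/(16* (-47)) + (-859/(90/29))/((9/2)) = -267096195.05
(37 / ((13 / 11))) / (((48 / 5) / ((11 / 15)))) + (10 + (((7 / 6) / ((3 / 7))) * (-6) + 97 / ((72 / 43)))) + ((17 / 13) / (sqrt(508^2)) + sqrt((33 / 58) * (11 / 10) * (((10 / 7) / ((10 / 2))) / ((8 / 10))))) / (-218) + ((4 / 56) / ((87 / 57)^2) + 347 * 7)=126266738463587 / 50852094384- 11 * sqrt(1218) / 177016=2483.02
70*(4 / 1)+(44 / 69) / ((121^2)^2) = 376492143724 / 1344614799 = 280.00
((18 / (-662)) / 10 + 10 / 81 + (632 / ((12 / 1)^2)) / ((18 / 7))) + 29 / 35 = 1993955 / 750708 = 2.66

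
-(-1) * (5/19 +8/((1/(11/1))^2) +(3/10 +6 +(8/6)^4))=15047167/15390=977.72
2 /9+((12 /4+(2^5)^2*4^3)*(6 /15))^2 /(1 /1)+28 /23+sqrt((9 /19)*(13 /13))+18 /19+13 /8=3*sqrt(19) /19+540596896886801 /786600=687257688.06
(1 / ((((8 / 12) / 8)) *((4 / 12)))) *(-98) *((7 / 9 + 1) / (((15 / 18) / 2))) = -75264 / 5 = -15052.80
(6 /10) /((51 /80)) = 16 /17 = 0.94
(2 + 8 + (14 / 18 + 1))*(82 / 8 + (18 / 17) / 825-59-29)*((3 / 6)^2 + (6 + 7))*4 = -4084007909 / 84150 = -48532.48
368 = 368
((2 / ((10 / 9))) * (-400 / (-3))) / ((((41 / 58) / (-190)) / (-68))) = 179846400 / 41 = 4386497.56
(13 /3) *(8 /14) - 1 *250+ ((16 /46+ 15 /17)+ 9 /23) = -2019104 /8211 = -245.90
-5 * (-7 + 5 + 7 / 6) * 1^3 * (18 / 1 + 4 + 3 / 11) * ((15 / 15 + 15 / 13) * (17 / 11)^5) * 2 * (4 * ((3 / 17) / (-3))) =-57295406000 / 69090879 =-829.28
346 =346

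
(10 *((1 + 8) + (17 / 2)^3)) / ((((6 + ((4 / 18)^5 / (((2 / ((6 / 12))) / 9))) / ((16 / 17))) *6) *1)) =54510975 / 314996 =173.05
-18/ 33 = -0.55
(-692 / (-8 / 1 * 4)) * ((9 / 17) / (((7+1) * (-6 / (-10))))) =2595 / 1088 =2.39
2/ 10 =1/ 5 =0.20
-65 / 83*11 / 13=-55 / 83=-0.66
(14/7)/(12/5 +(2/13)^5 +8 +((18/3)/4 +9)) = 7425860/77600557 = 0.10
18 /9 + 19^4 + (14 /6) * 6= 130337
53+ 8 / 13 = 697 / 13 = 53.62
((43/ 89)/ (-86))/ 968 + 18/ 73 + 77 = 971622183/ 12578192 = 77.25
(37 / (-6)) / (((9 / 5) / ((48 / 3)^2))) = -23680 / 27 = -877.04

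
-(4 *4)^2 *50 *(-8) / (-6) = -51200 / 3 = -17066.67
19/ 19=1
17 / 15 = 1.13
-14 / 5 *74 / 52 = -259 / 65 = -3.98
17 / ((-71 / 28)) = -476 / 71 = -6.70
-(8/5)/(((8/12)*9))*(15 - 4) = -44/15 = -2.93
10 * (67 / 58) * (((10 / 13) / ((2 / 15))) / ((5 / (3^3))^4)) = 106819641 / 1885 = 56668.24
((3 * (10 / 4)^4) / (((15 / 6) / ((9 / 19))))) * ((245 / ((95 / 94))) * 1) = 7772625 / 1444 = 5382.70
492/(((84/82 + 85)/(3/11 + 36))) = 8048628/38797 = 207.45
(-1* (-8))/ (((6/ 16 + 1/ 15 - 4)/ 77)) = -10560/ 61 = -173.11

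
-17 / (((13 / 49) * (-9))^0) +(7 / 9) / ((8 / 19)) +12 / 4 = -875 / 72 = -12.15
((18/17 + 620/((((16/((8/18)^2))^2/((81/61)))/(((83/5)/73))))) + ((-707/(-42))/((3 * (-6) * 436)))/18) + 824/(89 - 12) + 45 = 280566472689163/4940547641568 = 56.79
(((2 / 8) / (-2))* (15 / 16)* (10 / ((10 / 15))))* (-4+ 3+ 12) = -19.34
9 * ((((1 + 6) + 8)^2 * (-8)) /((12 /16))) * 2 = -43200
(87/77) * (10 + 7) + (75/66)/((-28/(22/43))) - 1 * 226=-2739031/13244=-206.81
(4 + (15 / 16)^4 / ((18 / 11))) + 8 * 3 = 3731891 / 131072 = 28.47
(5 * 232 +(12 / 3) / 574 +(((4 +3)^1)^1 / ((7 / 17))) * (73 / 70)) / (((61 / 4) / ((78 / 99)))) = 175765252 / 2888655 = 60.85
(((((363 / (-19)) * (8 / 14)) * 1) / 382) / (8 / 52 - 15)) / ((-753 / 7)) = -3146 / 175799647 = -0.00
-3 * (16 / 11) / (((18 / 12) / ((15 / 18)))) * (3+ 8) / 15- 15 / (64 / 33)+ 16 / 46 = -121409 / 13248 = -9.16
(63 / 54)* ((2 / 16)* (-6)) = -7 / 8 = -0.88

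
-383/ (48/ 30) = -1915/ 8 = -239.38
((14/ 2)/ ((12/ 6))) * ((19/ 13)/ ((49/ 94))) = 893/ 91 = 9.81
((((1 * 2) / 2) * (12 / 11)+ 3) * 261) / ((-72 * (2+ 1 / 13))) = -1885 / 264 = -7.14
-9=-9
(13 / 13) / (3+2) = 1 / 5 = 0.20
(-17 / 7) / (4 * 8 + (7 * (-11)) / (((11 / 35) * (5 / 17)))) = 17 / 5607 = 0.00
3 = 3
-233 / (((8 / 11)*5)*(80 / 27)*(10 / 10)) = -69201 / 3200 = -21.63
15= 15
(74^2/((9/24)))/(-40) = -5476/15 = -365.07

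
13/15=0.87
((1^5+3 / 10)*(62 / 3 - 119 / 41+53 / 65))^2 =5516329984 / 9455625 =583.39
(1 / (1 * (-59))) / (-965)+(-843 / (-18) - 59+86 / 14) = -14404513 / 2391270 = -6.02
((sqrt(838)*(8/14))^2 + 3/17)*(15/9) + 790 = 1246.35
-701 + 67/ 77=-53910/ 77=-700.13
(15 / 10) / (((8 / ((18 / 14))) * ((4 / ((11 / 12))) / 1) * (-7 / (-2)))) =99 / 6272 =0.02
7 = 7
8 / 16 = 1 / 2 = 0.50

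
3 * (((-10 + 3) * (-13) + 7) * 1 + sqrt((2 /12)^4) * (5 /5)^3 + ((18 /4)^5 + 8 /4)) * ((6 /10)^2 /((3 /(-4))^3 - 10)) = -3361494 /16675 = -201.59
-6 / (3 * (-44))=1 / 22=0.05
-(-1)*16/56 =2/7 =0.29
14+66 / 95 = 1396 / 95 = 14.69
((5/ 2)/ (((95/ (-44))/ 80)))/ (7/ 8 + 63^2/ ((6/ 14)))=-2816/ 281561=-0.01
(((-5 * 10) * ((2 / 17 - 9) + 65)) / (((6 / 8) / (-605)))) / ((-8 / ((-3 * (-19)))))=-274155750 / 17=-16126808.82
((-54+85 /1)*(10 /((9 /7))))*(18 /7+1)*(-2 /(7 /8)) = -1968.25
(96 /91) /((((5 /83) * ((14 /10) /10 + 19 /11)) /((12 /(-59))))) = -10517760 /5513963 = -1.91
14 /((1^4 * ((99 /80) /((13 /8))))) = 1820 /99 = 18.38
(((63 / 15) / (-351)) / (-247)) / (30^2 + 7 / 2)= 14 / 261102465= 0.00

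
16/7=2.29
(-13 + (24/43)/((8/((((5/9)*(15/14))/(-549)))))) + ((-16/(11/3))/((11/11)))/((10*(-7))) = -235174309/18177390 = -12.94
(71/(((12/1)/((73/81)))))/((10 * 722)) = 5183/7017840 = 0.00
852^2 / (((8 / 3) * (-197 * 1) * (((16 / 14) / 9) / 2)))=-8574741 / 394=-21763.30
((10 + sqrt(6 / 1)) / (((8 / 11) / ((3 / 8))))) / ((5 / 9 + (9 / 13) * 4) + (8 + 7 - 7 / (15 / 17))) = 19305 * sqrt(6) / 389056 + 96525 / 194528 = 0.62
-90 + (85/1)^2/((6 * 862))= -458255/5172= -88.60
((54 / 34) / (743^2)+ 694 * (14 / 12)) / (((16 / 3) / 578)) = 193763955223 / 2208196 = 87747.63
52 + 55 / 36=1927 / 36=53.53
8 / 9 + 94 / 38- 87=-14302 / 171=-83.64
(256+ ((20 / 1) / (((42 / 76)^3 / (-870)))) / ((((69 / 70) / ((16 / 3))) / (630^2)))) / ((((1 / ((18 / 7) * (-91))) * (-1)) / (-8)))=9532451624177664 / 23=414454418442507.13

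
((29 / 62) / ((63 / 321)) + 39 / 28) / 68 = 9833 / 177072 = 0.06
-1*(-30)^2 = -900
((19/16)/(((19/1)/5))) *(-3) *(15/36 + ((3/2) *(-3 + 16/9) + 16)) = -875/64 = -13.67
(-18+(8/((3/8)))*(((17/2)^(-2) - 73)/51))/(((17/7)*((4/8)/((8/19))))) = -80112032/4760697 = -16.83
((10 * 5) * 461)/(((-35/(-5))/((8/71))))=184400/497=371.03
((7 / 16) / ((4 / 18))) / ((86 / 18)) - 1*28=-37961 / 1376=-27.59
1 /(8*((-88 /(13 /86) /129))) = -0.03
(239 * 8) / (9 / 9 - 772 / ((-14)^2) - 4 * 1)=-23422 / 85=-275.55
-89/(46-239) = 89/193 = 0.46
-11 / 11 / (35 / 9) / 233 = -9 / 8155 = -0.00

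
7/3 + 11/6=25/6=4.17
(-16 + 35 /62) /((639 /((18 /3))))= -319 /2201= -0.14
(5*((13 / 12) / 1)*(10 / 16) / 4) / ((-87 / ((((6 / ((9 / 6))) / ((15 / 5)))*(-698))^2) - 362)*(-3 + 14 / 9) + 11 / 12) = 118755975 / 73497666982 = 0.00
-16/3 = -5.33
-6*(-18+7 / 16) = 843 / 8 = 105.38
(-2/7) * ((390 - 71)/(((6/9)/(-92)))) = 88044/7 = 12577.71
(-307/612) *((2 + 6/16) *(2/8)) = -5833/19584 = -0.30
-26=-26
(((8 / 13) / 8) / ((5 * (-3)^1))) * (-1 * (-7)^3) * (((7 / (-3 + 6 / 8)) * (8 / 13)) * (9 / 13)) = 2.33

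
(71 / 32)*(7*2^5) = 497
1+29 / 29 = 2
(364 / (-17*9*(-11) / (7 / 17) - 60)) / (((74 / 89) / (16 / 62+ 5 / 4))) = 10601591 / 64670154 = 0.16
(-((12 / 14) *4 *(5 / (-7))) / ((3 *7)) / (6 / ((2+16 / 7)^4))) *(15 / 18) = 5.46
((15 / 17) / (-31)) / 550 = -0.00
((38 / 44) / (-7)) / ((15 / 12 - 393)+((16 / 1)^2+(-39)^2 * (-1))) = 38 / 510279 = 0.00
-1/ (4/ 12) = -3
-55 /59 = -0.93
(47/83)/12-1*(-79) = 78731/996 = 79.05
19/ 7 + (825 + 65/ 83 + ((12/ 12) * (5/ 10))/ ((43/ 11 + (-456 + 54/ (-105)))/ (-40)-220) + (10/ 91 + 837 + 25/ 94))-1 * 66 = 3650429399483687/ 2281702522554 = 1599.87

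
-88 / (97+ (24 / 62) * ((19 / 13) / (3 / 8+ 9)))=-886600 / 977883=-0.91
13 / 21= 0.62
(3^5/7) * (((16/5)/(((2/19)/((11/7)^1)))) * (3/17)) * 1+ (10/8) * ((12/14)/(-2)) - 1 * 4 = 4799987/16660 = 288.11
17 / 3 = 5.67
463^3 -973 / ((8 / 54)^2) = 1587336235 / 16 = 99208514.69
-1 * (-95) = 95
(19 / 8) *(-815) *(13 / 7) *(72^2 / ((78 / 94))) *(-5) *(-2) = -1572037200 / 7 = -224576742.86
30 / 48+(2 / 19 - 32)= -31.27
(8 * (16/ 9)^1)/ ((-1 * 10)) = -64/ 45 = -1.42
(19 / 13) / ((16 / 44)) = 4.02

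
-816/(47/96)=-78336/47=-1666.72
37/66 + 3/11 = 5/6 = 0.83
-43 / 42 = -1.02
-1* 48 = -48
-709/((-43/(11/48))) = 7799/2064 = 3.78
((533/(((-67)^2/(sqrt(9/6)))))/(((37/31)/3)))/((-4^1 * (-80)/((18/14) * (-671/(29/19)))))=-5687596629 * sqrt(6)/21578802560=-0.65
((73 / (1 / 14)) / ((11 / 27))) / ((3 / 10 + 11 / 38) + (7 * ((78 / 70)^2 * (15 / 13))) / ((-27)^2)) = 495450270 / 119141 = 4158.52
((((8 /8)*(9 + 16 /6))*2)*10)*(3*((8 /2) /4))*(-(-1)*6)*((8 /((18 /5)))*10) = 280000 /3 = 93333.33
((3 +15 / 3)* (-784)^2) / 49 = 100352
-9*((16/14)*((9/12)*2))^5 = -2239488/16807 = -133.25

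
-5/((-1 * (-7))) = -5/7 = -0.71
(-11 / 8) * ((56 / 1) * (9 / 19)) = -693 / 19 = -36.47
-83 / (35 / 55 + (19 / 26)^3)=-16046888 / 198481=-80.85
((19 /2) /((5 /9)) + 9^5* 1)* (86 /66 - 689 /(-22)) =423897711 /220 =1926807.78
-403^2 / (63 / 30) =-77337.62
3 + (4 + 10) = 17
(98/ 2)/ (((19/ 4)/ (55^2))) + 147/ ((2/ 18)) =618037/ 19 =32528.26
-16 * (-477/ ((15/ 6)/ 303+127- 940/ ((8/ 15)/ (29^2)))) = -1156248/ 224543527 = -0.01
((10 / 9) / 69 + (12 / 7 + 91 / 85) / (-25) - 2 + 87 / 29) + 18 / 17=1066934 / 543375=1.96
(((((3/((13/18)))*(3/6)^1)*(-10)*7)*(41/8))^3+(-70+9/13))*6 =-174489108266523/70304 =-2481922910.03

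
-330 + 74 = -256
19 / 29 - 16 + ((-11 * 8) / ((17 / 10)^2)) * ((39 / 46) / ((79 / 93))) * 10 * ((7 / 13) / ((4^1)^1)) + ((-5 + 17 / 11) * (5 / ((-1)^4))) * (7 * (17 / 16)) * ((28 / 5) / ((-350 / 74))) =802776712239 / 8375552350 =95.85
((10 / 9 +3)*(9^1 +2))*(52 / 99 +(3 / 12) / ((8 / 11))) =101861 / 2592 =39.30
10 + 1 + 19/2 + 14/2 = 27.50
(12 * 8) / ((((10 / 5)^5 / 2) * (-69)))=-2 / 23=-0.09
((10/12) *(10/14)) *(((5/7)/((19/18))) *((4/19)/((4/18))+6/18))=9125/17689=0.52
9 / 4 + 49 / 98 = 11 / 4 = 2.75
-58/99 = -0.59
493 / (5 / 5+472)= 493 / 473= 1.04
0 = 0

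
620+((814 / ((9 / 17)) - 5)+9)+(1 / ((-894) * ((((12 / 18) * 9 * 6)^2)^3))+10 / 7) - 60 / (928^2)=24779918725046709281 / 11456357545156608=2162.98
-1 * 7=-7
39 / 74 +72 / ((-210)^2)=47923 / 90650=0.53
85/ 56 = 1.52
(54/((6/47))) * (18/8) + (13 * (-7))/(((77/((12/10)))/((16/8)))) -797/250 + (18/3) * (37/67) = 349720897/368500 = 949.04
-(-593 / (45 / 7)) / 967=4151 / 43515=0.10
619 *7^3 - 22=212295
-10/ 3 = -3.33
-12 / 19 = -0.63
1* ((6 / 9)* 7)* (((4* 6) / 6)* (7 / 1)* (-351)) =-45864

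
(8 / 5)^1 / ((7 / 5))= 8 / 7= 1.14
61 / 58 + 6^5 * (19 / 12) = 714157 / 58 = 12313.05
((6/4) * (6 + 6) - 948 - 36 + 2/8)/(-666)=3863/2664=1.45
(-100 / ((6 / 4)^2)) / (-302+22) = 10 / 63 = 0.16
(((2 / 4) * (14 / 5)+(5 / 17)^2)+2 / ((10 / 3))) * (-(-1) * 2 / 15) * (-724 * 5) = -291048 / 289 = -1007.09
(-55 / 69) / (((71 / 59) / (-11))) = 35695 / 4899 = 7.29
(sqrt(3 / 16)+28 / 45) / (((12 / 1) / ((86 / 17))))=43 * sqrt(3) / 408+602 / 2295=0.44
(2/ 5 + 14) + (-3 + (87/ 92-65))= -24221/ 460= -52.65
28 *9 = 252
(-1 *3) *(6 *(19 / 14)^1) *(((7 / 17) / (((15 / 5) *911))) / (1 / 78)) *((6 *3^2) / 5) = -240084 / 77435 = -3.10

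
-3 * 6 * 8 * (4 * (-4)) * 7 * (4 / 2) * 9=290304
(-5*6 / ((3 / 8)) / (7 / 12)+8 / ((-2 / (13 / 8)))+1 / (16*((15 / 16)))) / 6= -30151 / 1260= -23.93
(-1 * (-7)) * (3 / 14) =3 / 2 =1.50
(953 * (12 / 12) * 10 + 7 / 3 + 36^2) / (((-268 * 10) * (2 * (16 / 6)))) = -6497 / 8576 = -0.76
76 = 76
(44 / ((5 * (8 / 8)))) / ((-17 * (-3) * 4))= 11 / 255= 0.04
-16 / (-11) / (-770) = -8 / 4235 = -0.00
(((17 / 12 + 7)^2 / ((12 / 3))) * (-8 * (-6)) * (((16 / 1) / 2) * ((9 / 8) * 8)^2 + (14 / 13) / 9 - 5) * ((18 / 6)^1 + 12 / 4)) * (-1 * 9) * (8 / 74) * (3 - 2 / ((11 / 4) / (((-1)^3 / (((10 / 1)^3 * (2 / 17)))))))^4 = -717037947516001684349329 / 2750906640625000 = -260655137.08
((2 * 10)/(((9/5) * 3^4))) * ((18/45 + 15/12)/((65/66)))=242/1053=0.23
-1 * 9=-9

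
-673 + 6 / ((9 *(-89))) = -179693 / 267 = -673.01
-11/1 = -11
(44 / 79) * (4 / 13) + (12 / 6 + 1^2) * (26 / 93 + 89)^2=70801691251 / 2960841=23912.70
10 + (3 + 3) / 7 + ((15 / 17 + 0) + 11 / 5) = 8294 / 595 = 13.94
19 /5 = 3.80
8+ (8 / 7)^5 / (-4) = 126264 / 16807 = 7.51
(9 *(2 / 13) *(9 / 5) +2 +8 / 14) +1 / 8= 18887 / 3640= 5.19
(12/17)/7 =0.10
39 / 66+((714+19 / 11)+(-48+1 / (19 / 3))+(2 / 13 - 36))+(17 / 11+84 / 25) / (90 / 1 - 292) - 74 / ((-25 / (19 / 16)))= 34912463439 / 54883400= 636.12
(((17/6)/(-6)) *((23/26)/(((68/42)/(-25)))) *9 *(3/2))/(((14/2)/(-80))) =-25875/26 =-995.19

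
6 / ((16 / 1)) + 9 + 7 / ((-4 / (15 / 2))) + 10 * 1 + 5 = 45 / 4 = 11.25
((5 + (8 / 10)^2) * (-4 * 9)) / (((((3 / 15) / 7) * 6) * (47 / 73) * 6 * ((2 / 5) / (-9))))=13797 / 2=6898.50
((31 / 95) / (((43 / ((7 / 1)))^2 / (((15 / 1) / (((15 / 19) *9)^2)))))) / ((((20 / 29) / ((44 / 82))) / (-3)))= -9206659 / 1535132250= -0.01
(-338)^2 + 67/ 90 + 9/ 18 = 5141036/ 45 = 114245.24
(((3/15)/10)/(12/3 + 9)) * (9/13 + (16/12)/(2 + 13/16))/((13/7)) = 14329/14829750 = 0.00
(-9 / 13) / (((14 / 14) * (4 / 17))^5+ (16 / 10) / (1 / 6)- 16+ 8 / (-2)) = 0.07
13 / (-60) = -0.22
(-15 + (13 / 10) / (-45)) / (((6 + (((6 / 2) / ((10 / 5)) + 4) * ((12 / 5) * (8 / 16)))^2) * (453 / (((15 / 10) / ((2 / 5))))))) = -33815 / 13470408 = -0.00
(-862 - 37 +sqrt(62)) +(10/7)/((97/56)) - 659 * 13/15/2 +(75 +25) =-3153689/2910 +sqrt(62) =-1075.87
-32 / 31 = -1.03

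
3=3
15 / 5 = 3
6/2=3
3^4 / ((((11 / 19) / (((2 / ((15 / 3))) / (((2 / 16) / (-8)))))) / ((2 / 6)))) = -65664 / 55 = -1193.89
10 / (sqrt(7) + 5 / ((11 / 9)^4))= -2401490025 / 212172071 + 1071794405*sqrt(7) / 212172071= 2.05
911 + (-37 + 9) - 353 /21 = 18190 /21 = 866.19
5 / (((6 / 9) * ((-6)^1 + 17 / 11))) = -165 / 98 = -1.68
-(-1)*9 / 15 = 0.60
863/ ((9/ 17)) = 14671/ 9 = 1630.11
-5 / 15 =-0.33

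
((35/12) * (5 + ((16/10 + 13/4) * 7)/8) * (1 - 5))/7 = -493/32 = -15.41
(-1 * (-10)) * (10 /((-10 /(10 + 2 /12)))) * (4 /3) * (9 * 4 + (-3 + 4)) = -45140 /9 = -5015.56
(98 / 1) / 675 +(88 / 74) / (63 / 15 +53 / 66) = 15787526 / 41233725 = 0.38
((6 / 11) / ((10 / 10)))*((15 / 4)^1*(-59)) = -2655 / 22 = -120.68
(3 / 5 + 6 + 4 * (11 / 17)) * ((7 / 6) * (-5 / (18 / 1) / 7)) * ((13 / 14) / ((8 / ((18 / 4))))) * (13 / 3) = -131989 / 137088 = -0.96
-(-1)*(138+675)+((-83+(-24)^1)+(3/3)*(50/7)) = 4992/7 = 713.14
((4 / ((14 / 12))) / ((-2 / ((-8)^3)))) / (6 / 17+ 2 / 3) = 78336 / 91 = 860.84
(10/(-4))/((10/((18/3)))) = -1.50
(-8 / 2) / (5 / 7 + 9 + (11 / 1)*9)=-28 / 761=-0.04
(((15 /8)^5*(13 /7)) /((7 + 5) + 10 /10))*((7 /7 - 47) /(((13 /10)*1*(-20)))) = 17465625 /2981888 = 5.86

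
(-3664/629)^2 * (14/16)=11746784/395641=29.69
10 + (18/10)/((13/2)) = 668/65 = 10.28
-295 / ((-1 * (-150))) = -59 / 30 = -1.97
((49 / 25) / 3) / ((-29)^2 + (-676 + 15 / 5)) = 7 / 1800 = 0.00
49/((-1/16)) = -784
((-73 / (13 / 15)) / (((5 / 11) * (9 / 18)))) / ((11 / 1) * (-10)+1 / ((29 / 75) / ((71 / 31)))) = 4331382 / 1216345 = 3.56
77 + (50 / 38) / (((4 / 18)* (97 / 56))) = 148211 / 1843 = 80.42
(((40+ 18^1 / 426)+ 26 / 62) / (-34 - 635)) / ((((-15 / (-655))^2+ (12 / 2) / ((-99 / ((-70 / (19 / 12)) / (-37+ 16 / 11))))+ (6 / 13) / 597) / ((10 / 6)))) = 1.36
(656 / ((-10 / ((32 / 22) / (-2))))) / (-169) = -2624 / 9295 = -0.28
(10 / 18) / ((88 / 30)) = 25 / 132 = 0.19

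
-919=-919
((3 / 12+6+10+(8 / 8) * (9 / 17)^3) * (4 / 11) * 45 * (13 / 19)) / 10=37704537 / 2053634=18.36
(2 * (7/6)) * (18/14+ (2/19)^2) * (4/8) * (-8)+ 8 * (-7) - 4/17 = -1258184/18411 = -68.34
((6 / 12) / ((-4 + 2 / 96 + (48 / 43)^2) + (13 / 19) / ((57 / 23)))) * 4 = -21359648 / 26240357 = -0.81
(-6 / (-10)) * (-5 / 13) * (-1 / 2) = 3 / 26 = 0.12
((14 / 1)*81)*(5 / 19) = 298.42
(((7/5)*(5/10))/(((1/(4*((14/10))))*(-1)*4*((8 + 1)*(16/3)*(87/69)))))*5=-0.08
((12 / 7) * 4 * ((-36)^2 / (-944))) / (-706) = 1944 / 145789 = 0.01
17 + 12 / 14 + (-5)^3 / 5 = -50 / 7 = -7.14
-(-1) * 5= 5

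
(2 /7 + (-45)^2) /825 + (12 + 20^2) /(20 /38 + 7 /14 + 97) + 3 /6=12318293 /1720950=7.16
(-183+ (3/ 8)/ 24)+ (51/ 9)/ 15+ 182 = -1747/ 2880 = -0.61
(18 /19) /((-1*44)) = -0.02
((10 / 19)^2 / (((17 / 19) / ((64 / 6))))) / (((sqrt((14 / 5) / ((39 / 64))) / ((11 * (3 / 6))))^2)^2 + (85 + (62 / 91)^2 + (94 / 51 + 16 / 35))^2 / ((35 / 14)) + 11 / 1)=20481722481620400000 / 19177358870239068690187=0.00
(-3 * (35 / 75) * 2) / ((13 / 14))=-196 / 65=-3.02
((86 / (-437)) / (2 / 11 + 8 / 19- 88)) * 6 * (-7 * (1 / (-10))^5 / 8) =9933 / 84023600000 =0.00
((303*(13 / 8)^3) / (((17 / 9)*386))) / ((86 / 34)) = 5991219 / 8498176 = 0.71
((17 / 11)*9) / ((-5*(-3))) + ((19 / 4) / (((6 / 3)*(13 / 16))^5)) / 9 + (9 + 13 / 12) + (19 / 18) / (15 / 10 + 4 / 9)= 59695217303 / 5146120980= 11.60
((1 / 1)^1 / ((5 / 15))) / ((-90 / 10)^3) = -1 / 243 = -0.00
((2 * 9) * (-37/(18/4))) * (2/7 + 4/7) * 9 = -7992/7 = -1141.71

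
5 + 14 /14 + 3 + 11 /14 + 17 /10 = 402 /35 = 11.49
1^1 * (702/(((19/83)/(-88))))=-5127408/19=-269863.58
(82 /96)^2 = 1681 /2304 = 0.73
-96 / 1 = -96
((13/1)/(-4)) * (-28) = 91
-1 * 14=-14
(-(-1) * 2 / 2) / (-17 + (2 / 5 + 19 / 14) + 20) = 70 / 333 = 0.21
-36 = -36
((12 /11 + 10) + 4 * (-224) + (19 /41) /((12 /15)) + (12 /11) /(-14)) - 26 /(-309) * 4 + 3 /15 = -17244556433 /19510260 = -883.87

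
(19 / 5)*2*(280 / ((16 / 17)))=2261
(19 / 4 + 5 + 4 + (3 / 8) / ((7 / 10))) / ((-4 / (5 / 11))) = -125 / 77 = -1.62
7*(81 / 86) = 567 / 86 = 6.59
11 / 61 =0.18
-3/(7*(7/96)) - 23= -28.88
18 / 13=1.38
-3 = -3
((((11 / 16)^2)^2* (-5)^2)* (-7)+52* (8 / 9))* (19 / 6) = 79864619 / 3538944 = 22.57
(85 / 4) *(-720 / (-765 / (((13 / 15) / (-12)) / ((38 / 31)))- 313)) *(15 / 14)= -46244250 / 35745227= -1.29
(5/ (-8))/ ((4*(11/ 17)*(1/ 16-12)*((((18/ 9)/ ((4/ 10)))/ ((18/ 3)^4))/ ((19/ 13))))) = 209304/ 27313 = 7.66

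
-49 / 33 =-1.48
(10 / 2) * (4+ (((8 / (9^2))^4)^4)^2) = 235803691554771663430417457228250769454376803167204789901690900 / 11790184577738583171520872861412518665678211592275841109096961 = 20.00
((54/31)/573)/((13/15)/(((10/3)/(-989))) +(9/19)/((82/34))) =-701100/59257089713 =-0.00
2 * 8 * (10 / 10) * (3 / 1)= 48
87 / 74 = 1.18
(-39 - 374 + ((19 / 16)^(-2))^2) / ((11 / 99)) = -483813333 / 130321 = -3712.47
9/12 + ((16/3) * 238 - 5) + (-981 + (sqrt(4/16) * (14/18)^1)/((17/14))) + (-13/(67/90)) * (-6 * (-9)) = -27004475/41004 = -658.58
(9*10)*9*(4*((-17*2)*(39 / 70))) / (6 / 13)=-930852 / 7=-132978.86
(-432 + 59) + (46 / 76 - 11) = -14569 / 38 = -383.39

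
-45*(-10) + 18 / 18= 451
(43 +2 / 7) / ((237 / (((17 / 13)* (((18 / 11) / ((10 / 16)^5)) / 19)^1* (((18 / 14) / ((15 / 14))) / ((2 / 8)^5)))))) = 6222199652352 / 23476578125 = 265.04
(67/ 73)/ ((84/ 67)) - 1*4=-20039/ 6132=-3.27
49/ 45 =1.09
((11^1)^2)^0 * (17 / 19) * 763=12971 / 19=682.68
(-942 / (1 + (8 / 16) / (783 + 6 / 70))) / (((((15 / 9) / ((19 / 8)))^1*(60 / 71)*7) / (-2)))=4353616908 / 9598925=453.55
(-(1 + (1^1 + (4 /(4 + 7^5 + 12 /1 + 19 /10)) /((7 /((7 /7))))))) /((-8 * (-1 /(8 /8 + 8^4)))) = -1024.27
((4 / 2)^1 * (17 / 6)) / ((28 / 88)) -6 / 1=248 / 21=11.81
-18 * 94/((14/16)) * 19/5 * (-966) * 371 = 13167306432/5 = 2633461286.40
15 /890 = 3 /178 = 0.02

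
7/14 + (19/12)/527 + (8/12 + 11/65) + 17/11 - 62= -267300841/4521660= -59.12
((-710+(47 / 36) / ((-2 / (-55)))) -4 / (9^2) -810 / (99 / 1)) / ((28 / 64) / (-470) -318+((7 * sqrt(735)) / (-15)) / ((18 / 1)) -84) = 41462469142267980 / 24427972910299937 -168462378405440 * sqrt(15) / 219851756192699433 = 1.69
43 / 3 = 14.33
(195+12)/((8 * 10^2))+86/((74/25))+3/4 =889859/29600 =30.06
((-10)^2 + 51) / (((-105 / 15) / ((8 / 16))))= -151 / 14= -10.79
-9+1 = -8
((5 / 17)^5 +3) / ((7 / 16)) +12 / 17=75218900 / 9938999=7.57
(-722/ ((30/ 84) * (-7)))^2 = 2085136/ 25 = 83405.44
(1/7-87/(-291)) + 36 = 24744/679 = 36.44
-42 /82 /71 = -21 /2911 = -0.01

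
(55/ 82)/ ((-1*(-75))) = 11/ 1230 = 0.01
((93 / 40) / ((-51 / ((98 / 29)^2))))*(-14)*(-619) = -322509523 / 71485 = -4511.57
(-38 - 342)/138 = -190/69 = -2.75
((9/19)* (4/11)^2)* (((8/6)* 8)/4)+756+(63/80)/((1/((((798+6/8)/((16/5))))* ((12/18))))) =1044326541/1177088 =887.21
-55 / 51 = -1.08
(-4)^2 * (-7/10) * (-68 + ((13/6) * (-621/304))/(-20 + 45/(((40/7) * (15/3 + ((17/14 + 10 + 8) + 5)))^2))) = 19300398960892/25424659145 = 759.12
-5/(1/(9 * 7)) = -315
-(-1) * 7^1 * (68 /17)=28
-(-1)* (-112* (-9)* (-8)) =-8064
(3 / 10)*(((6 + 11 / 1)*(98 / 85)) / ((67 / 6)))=882 / 1675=0.53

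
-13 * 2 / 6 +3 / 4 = -43 / 12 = -3.58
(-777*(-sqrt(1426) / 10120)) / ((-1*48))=-259*sqrt(1426) / 161920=-0.06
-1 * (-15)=15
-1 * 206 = -206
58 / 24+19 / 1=257 / 12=21.42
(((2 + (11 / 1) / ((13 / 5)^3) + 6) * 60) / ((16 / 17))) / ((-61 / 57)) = -275452785 / 536068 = -513.84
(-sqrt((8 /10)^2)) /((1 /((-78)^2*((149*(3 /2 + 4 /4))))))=-1813032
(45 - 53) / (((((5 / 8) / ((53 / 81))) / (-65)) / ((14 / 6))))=308672 / 243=1270.26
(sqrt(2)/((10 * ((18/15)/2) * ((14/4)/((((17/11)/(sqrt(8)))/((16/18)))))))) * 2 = 51/616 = 0.08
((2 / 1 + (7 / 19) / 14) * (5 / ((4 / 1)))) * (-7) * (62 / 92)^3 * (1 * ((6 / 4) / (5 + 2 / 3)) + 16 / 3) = -30.38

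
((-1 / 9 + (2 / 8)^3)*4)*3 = -1.15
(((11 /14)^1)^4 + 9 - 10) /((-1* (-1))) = -23775 /38416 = -0.62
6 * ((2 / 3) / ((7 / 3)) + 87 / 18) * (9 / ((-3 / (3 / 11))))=-1935 / 77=-25.13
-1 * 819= -819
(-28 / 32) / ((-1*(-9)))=-7 / 72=-0.10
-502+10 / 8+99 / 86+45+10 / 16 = -156167 / 344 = -453.97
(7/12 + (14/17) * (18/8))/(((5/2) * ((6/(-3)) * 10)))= -497/10200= -0.05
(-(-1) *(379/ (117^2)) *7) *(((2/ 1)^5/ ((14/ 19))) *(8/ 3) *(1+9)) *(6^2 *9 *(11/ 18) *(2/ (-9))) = -405560320/ 41067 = -9875.58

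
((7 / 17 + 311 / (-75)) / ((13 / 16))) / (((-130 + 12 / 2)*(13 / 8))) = 0.02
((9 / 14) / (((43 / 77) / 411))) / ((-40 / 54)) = -1098603 / 1720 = -638.72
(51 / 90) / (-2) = -17 / 60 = -0.28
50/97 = 0.52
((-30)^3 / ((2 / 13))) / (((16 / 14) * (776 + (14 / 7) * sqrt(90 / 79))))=-2353498875 / 11892886 + 921375 * sqrt(790) / 47571544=-197.35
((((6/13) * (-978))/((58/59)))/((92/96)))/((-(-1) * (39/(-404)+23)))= -1678435776/80232763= -20.92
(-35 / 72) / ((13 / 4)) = -35 / 234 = -0.15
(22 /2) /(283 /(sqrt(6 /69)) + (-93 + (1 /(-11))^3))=0.01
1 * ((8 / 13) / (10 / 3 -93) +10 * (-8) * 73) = -20422504 / 3497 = -5840.01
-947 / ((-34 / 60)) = 28410 / 17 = 1671.18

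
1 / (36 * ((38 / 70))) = 0.05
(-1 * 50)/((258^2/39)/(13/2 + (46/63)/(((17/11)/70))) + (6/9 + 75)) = -23612550/56102243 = -0.42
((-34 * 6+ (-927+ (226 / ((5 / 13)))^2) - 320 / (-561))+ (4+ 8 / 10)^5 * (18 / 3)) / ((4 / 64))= 10082055496144 / 1753125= 5750905.10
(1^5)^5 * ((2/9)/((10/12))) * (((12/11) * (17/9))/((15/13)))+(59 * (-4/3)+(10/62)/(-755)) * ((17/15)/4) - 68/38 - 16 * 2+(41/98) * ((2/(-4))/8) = -57601113008363/1035463413600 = -55.63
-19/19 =-1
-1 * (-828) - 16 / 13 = 10748 / 13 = 826.77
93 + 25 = 118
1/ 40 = 0.02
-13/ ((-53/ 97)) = 1261/ 53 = 23.79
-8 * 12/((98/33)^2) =-26136/2401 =-10.89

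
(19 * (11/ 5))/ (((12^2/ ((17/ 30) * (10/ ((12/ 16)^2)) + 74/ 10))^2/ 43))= 50011585547/ 1889568000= 26.47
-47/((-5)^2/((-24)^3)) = 649728/25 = 25989.12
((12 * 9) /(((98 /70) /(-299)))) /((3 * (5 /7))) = -10764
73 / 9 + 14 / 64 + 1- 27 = -5089 / 288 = -17.67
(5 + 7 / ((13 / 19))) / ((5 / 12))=2376 / 65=36.55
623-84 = 539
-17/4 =-4.25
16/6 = 8/3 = 2.67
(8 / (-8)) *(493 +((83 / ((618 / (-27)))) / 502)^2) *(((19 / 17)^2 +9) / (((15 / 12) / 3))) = -12126.78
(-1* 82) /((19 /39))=-3198 /19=-168.32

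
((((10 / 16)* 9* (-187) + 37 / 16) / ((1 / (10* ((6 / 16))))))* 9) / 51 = -755685 / 1088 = -694.56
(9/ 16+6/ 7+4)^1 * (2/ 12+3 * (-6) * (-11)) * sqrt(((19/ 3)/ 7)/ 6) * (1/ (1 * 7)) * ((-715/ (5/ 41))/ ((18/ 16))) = -4231461949 * sqrt(266)/ 222264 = -310500.38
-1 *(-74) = 74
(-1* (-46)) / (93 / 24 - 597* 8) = -368 / 38177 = -0.01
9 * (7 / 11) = 63 / 11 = 5.73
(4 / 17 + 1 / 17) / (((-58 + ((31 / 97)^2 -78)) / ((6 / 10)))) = -9409 / 7245757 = -0.00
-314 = -314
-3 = -3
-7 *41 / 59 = -287 / 59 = -4.86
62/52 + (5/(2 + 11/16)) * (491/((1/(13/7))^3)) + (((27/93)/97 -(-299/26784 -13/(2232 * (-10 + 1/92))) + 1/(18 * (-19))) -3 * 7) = 5831.32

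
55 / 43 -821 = -819.72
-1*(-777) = 777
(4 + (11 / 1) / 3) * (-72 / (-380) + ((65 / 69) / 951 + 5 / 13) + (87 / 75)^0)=127643611 / 10570365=12.08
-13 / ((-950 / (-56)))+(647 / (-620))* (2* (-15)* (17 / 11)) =15425327 / 323950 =47.62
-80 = -80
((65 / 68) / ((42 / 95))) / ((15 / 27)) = 3705 / 952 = 3.89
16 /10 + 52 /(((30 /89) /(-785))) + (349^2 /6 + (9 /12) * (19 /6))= -12095423 /120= -100795.19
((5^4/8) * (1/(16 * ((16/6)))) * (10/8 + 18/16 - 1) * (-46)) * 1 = -474375/4096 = -115.81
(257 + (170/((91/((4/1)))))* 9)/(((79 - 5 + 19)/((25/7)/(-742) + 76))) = 298640347/1127098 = 264.96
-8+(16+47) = 55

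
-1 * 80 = -80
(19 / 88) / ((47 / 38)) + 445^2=409516061 / 2068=198025.17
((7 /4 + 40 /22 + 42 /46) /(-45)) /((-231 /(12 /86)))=907 /15078294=0.00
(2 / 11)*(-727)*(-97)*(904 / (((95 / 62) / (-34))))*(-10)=537533052032 / 209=2571928478.62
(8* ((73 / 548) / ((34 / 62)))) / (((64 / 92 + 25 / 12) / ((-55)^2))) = 3778757400 / 1786343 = 2115.36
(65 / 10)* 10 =65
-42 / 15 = -14 / 5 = -2.80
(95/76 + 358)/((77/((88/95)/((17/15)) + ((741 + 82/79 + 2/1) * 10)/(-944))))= -122265784161/3709559392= -32.96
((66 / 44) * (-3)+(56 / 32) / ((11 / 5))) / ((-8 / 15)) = 2445 / 352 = 6.95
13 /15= 0.87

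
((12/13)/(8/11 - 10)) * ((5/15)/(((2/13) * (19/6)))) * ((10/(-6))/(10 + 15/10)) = 220/22287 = 0.01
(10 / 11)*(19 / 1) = 190 / 11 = 17.27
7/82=0.09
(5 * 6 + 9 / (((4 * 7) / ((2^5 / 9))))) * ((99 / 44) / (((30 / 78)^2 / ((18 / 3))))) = 497367 / 175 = 2842.10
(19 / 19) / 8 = 1 / 8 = 0.12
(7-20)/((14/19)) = -247/14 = -17.64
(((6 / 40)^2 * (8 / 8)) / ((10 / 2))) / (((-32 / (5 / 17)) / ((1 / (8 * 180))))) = -0.00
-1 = -1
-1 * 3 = -3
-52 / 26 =-2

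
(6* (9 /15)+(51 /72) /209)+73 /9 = 881399 /75240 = 11.71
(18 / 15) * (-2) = -12 / 5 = -2.40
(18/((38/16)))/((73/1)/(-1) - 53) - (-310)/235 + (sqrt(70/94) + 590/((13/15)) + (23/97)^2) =sqrt(1645)/47 + 521524205067/764603567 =682.95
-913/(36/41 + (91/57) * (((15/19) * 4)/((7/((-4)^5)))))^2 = -200010545713/118872007288336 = -0.00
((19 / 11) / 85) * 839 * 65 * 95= 105278.80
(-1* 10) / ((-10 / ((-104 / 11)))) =-104 / 11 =-9.45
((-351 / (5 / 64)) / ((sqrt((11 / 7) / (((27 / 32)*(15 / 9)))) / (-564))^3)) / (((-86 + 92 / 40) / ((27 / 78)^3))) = -7724611852020*sqrt(770) / 633919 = -338133546.76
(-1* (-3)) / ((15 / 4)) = 4 / 5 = 0.80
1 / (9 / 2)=2 / 9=0.22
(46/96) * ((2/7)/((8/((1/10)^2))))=23/134400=0.00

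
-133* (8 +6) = -1862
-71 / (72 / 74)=-2627 / 36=-72.97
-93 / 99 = -31 / 33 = -0.94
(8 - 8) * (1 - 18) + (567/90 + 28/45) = 623/90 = 6.92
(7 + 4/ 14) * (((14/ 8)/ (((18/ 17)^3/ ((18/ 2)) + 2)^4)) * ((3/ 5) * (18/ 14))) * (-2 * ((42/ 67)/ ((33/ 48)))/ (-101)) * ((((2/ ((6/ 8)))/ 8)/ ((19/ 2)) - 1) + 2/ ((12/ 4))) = -13638603951311475249/ 5319156429377301359915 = -0.00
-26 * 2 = -52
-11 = -11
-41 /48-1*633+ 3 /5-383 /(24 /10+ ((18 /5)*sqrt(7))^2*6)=-57765953 /91120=-633.95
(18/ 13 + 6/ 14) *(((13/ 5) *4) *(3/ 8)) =7.07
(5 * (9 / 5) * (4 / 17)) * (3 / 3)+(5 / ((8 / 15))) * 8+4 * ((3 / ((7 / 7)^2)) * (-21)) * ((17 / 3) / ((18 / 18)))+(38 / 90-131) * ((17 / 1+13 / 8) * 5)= -4134347 / 306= -13510.94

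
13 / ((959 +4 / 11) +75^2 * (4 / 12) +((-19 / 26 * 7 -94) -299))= 3718 / 696767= 0.01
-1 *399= -399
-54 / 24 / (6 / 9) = -27 / 8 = -3.38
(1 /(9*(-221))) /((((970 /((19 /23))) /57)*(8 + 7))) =-0.00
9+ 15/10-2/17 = 353/34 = 10.38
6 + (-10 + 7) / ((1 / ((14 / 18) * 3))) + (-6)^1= -7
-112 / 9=-12.44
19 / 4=4.75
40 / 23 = 1.74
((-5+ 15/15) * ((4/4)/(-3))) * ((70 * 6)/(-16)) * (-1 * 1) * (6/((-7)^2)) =4.29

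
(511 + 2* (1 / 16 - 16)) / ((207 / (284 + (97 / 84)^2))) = 7717028729 / 11684736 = 660.44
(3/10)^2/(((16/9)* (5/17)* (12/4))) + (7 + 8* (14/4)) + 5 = 40.06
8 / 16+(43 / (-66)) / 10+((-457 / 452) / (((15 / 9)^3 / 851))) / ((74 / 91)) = -850620841 / 3729000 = -228.11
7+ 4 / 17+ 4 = 191 / 17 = 11.24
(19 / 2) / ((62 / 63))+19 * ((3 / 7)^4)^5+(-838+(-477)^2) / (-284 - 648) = -134619925760174304407093 / 576339539467651483223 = -233.58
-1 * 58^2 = -3364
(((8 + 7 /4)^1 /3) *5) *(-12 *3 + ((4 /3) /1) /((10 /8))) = -1703 /3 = -567.67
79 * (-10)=-790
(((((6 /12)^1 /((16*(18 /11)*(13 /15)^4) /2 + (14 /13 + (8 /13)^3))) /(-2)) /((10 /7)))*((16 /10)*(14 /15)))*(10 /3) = -8458450 /84432323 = -0.10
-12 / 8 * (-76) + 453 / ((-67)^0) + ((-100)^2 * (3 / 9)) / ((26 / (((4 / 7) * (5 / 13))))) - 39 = 1973872 / 3549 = 556.18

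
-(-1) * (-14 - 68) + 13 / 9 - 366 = -4019 / 9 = -446.56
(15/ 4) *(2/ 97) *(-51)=-765/ 194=-3.94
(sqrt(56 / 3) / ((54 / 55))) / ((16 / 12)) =55 * sqrt(42) / 108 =3.30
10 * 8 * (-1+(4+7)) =800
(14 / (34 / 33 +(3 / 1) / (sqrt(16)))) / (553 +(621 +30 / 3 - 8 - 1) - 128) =616 / 82015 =0.01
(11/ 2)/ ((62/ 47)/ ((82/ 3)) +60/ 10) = 21197/ 23310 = 0.91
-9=-9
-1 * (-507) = 507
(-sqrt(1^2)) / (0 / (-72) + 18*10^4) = -1 / 180000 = -0.00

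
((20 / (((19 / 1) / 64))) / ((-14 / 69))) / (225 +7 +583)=-8832 / 21679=-0.41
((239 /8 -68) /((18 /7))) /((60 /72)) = -427 /24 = -17.79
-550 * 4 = -2200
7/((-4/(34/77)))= -17/22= -0.77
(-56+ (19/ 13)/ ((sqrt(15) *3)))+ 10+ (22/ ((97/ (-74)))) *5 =-12602/ 97+ 19 *sqrt(15)/ 585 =-129.79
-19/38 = -1/2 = -0.50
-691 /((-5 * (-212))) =-691 /1060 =-0.65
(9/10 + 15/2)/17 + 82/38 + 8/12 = 3.32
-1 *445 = -445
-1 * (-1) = 1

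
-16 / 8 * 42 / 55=-84 / 55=-1.53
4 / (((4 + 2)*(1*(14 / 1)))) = 1 / 21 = 0.05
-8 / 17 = -0.47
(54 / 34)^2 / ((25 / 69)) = 50301 / 7225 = 6.96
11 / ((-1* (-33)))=1 / 3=0.33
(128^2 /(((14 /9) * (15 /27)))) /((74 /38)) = 12607488 /1295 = 9735.51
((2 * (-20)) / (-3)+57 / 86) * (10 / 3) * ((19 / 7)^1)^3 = 123839245 / 132741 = 932.94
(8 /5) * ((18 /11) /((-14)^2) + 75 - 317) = -1043468 /2695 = -387.19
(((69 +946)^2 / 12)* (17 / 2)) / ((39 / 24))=17513825 / 39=449072.44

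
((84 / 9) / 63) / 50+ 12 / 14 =4064 / 4725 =0.86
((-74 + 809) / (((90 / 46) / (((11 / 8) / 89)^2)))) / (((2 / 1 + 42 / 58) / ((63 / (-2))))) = -83047503 / 80097152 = -1.04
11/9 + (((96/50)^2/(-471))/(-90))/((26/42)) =70167439/57403125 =1.22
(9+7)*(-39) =-624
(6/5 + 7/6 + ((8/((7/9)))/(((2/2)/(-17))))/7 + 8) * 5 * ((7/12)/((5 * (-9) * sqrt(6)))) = 21481 * sqrt(6)/136080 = 0.39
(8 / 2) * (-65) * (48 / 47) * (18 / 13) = -17280 / 47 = -367.66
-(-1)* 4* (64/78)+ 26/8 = 1019/156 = 6.53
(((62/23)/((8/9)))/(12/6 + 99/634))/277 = 88443/17418314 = 0.01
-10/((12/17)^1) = -85/6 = -14.17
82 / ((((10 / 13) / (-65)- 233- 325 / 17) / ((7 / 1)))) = -824551 / 362184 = -2.28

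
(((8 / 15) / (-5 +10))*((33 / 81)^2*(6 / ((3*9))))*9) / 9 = 0.00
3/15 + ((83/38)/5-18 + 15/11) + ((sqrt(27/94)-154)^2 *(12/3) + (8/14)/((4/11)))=65220304159/687610-1848 *sqrt(282)/47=94190.44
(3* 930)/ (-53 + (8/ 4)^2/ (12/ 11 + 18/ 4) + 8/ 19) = -1304046/ 24241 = -53.80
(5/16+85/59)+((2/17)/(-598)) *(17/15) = 7421731/4233840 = 1.75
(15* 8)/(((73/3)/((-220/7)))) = -154.99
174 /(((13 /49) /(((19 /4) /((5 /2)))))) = 80997 /65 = 1246.11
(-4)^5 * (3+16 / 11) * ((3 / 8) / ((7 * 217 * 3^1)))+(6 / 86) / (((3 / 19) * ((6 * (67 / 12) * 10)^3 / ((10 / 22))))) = -41384988211 / 110252196725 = -0.38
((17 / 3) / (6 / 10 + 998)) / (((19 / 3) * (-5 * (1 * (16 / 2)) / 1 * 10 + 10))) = -17 / 7399626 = -0.00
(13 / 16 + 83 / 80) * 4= 37 / 5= 7.40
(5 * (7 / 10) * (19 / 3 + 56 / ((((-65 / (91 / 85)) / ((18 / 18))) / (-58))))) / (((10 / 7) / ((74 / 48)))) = 138301079 / 612000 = 225.98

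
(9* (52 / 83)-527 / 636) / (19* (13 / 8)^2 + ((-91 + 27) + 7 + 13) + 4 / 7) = 28437584 / 39868137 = 0.71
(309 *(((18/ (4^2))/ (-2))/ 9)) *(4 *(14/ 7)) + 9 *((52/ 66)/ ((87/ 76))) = -94619/ 638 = -148.31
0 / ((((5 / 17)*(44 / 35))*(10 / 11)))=0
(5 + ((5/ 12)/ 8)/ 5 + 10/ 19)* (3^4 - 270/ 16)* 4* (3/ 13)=272673/ 832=327.73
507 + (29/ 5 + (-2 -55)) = 455.80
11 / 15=0.73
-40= -40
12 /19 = 0.63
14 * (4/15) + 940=14156/15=943.73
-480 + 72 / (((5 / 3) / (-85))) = -4152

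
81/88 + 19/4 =499/88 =5.67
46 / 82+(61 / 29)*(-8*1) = -16.27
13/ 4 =3.25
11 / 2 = 5.50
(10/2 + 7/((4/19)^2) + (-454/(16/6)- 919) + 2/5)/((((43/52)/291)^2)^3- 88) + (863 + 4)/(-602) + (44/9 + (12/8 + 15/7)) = 252046057038295181615912748076913/14310001432791556396954050868335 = 17.61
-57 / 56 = -1.02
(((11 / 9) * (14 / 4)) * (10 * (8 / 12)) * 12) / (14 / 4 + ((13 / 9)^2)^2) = 43.58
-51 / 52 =-0.98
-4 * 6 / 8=-3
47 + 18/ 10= 244/ 5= 48.80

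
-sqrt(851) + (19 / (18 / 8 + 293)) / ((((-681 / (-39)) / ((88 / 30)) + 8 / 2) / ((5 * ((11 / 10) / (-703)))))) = -sqrt(851) - 12584 / 248767021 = -29.17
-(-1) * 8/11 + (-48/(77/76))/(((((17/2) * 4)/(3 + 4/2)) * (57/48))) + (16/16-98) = -133701/1309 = -102.14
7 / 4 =1.75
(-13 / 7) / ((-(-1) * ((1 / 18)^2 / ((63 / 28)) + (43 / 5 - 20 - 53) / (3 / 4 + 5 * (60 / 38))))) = 3459105 / 13873069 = 0.25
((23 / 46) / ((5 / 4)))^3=0.06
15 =15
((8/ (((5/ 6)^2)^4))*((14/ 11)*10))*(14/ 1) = 5267275776/ 859375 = 6129.19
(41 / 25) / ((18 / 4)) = 82 / 225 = 0.36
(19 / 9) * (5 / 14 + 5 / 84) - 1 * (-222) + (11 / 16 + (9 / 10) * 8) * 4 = 34348 / 135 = 254.43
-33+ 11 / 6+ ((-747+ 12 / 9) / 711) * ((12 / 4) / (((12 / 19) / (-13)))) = 286625 / 8532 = 33.59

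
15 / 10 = 3 / 2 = 1.50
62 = 62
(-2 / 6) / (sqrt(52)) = -sqrt(13) / 78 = -0.05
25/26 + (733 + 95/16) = 153899/208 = 739.90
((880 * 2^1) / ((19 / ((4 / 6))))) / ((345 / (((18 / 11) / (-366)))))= -64 / 79971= -0.00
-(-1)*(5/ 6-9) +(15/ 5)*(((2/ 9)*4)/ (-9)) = -8.46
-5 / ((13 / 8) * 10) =-4 / 13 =-0.31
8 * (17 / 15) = 136 / 15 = 9.07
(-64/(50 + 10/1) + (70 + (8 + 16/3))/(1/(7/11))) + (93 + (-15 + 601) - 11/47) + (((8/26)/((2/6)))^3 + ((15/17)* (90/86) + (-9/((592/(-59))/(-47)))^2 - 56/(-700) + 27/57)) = 2510.21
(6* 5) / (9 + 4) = 2.31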